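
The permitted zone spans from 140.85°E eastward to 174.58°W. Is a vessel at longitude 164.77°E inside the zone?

Yes

Band width going east from +140.85° to -174.58°: ((-174.58 − 140.85) mod 360) = 44.57°.
Offset of +164.77° east of the west edge: ((164.77 − 140.85) mod 360) = 23.92°.
23.92° ≤ 44.57° ⇒ inside.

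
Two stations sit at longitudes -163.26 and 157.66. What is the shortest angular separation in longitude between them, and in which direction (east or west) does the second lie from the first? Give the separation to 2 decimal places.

Raw difference: 157.66 − -163.26 = 320.92°.
Normalise into (−180°, 180°]: 320.92° − 360° = -39.08°.
Negative ⇒ the second point lies to the west; separation 39.08°.

39.08° west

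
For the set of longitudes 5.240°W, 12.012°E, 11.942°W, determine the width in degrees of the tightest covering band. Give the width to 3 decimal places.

23.954°

Sort the longitudes: -11.942°, -5.240°, +12.012°.
Eastward gaps between consecutive values (wrapping around): 6.702°, 17.252°, 336.046°.
Largest gap = 336.046° ⇒ minimal covering band is its complement: 360° − 336.046° = 23.954°.
Band runs from -11.942° eastward to +12.012°.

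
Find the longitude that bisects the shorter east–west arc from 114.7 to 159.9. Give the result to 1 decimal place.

Signed shortest Δλ from +114.7° to +159.9° is +45.2°.
Midpoint longitude = +114.7° + (+45.2°)/2 = +114.7° + 22.6° = +137.3°.

+137.3°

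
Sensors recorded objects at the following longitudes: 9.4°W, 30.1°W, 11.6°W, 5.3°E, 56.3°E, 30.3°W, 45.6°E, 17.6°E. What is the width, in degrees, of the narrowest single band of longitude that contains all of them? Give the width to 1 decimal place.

86.6°

Sort the longitudes: -30.3°, -30.1°, -11.6°, -9.4°, +5.3°, +17.6°, +45.6°, +56.3°.
Eastward gaps between consecutive values (wrapping around): 0.2°, 18.5°, 2.2°, 14.7°, 12.3°, 28.0°, 10.7°, 273.4°.
Largest gap = 273.4° ⇒ minimal covering band is its complement: 360° − 273.4° = 86.6°.
Band runs from -30.3° eastward to +56.3°.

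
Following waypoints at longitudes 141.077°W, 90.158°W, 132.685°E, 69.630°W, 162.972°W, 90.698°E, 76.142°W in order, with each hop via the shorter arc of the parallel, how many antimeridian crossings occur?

3

Leg 1: -141.077° → -90.158°, shortest Δλ = 50.919° (east) — does not cross 180°.
Leg 2: -90.158° → +132.685°, shortest Δλ = -137.157° (west) — crosses 180°.
Leg 3: +132.685° → -69.630°, shortest Δλ = 157.685° (east) — crosses 180°.
Leg 4: -69.630° → -162.972°, shortest Δλ = -93.342° (west) — does not cross 180°.
Leg 5: -162.972° → +90.698°, shortest Δλ = -106.33° (west) — crosses 180°.
Leg 6: +90.698° → -76.142°, shortest Δλ = -166.84° (west) — does not cross 180°.
Total crossings: 3.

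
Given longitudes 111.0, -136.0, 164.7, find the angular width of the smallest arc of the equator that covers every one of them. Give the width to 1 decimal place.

113.0°

Sort the longitudes: -136.0°, +111.0°, +164.7°.
Eastward gaps between consecutive values (wrapping around): 247.0°, 53.7°, 59.3°.
Largest gap = 247.0° ⇒ minimal covering band is its complement: 360° − 247.0° = 113.0°.
Band runs from +111.0° eastward to -136.0°, crossing the antimeridian.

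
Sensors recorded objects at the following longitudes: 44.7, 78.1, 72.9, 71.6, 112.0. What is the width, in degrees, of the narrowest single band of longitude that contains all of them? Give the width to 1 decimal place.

Sort the longitudes: +44.7°, +71.6°, +72.9°, +78.1°, +112.0°.
Eastward gaps between consecutive values (wrapping around): 26.9°, 1.3°, 5.2°, 33.9°, 292.7°.
Largest gap = 292.7° ⇒ minimal covering band is its complement: 360° − 292.7° = 67.3°.
Band runs from +44.7° eastward to +112.0°.

67.3°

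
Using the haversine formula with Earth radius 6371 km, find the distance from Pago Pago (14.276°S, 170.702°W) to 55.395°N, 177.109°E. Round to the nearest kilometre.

7831 km

Δλ = 177.109 − -170.702 = 347.811°; wrapped into (−180°, 180°]: -12.189°.
Δφ = 55.395 − -14.276 = 69.671°.
a = sin²(Δφ/2) + cos φ₁ · cos φ₂ · sin²(Δλ/2) = 0.332499.
c = 2·atan2(√a, √(1−a)) = 1.22919 rad → d = 6371·c ≈ 7831.16 km.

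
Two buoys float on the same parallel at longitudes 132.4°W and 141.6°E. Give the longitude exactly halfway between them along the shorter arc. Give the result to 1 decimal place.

Signed shortest Δλ from -132.4° to +141.6° is -86.0°.
Midpoint longitude = -132.4° + (-86.0°)/2 = -132.4° − 43.0° = -175.4°.
(The naïve average (-132.4 + +141.6)/2 = 4.6° is on the wrong side of the globe.)

175.4°W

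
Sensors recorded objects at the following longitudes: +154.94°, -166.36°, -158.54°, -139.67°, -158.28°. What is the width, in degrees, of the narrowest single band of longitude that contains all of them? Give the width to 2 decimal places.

65.39°

Sort the longitudes: -166.36°, -158.54°, -158.28°, -139.67°, +154.94°.
Eastward gaps between consecutive values (wrapping around): 7.82°, 0.26°, 18.61°, 294.61°, 38.70°.
Largest gap = 294.61° ⇒ minimal covering band is its complement: 360° − 294.61° = 65.39°.
Band runs from +154.94° eastward to -139.67°, crossing the antimeridian.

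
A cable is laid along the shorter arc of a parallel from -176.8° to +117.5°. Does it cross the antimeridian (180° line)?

Yes

Naïve |117.5 − -176.8| = 294.3° > 180°, so the shorter arc goes the other way round — across 180°.
Signed shortest Δλ = ((117.5 − -176.8 + 180) mod 360) − 180 = -65.7°.
Going west by 65.7° from -176.8° passes through 180° before reaching +117.5°.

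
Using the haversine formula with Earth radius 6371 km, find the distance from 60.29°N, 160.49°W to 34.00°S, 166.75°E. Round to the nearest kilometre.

Δλ = 166.75 − -160.49 = 327.24°; wrapped into (−180°, 180°]: -32.76°.
Δφ = -34.00 − 60.29 = -94.29°.
a = sin²(Δφ/2) + cos φ₁ · cos φ₂ · sin²(Δλ/2) = 0.570079.
c = 2·atan2(√a, √(1−a)) = 1.71142 rad → d = 6371·c ≈ 10903.44 km.

10903 km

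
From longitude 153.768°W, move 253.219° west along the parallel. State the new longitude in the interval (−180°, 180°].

46.987°W

Start at -153.768°; shift −253.219° → -406.987°.
-406.987° lies outside (−180°, 180°]; add 360° → -46.987°.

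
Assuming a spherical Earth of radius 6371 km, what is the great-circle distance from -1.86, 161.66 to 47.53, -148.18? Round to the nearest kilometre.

Δλ = -148.18 − 161.66 = -309.84°; wrapped into (−180°, 180°]: 50.16°.
Δφ = 47.53 − -1.86 = 49.39°.
a = sin²(Δφ/2) + cos φ₁ · cos φ₂ · sin²(Δλ/2) = 0.295801.
c = 2·atan2(√a, √(1−a)) = 1.15010 rad → d = 6371·c ≈ 7327.28 km.

7327 km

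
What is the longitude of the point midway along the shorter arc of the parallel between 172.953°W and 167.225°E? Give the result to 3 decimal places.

177.136°E

Signed shortest Δλ from -172.953° to +167.225° is -19.822°.
Midpoint longitude = -172.953° + (-19.822°)/2 = -172.953° − 9.911° = -182.864°.
Normalise into (−180°, 180°]: +177.136°.
(The naïve average (-172.953 + +167.225)/2 = -2.864° is on the wrong side of the globe.)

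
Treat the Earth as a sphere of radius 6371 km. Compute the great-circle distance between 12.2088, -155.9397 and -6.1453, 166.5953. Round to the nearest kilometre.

4617 km

Δλ = 166.5953 − -155.9397 = 322.5350°; wrapped into (−180°, 180°]: -37.4650°.
Δφ = -6.1453 − 12.2088 = -18.3541°.
a = sin²(Δφ/2) + cos φ₁ · cos φ₂ · sin²(Δλ/2) = 0.125661.
c = 2·atan2(√a, √(1−a)) = 0.72473 rad → d = 6371·c ≈ 4617.26 km.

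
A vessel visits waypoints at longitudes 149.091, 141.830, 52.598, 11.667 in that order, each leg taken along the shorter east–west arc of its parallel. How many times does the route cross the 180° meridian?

Leg 1: +149.091° → +141.830°, shortest Δλ = -7.261° (west) — does not cross 180°.
Leg 2: +141.830° → +52.598°, shortest Δλ = -89.232° (west) — does not cross 180°.
Leg 3: +52.598° → +11.667°, shortest Δλ = -40.931° (west) — does not cross 180°.
Total crossings: 0.

0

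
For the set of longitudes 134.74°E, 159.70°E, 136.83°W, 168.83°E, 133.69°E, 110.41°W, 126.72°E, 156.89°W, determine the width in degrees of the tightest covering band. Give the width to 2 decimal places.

122.87°

Sort the longitudes: -156.89°, -136.83°, -110.41°, +126.72°, +133.69°, +134.74°, +159.70°, +168.83°.
Eastward gaps between consecutive values (wrapping around): 20.06°, 26.42°, 237.13°, 6.97°, 1.05°, 24.96°, 9.13°, 34.28°.
Largest gap = 237.13° ⇒ minimal covering band is its complement: 360° − 237.13° = 122.87°.
Band runs from +126.72° eastward to -110.41°, crossing the antimeridian.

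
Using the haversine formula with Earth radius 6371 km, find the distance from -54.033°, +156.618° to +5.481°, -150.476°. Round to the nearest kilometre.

8231 km

Δλ = -150.476 − 156.618 = -307.094°; wrapped into (−180°, 180°]: 52.906°.
Δφ = 5.481 − -54.033 = 59.514°.
a = sin²(Δφ/2) + cos φ₁ · cos φ₂ · sin²(Δλ/2) = 0.362350.
c = 2·atan2(√a, √(1−a)) = 1.29189 rad → d = 6371·c ≈ 8230.65 km.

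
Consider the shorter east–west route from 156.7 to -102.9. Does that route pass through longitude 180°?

Yes

Naïve |-102.9 − 156.7| = 259.6° > 180°, so the shorter arc goes the other way round — across 180°.
Signed shortest Δλ = ((-102.9 − 156.7 + 180) mod 360) − 180 = 100.4°.
Going east by 100.4° from +156.7° passes through 180° before reaching -102.9°.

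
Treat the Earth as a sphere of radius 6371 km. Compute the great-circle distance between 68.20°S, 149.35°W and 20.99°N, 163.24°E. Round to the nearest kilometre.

Δλ = 163.24 − -149.35 = 312.59°; wrapped into (−180°, 180°]: -47.41°.
Δφ = 20.99 − -68.20 = 89.19°.
a = sin²(Δφ/2) + cos φ₁ · cos φ₂ · sin²(Δλ/2) = 0.548972.
c = 2·atan2(√a, √(1−a)) = 1.66890 rad → d = 6371·c ≈ 10632.54 km.

10633 km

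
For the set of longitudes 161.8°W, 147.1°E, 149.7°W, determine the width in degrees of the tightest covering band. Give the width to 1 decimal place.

63.2°

Sort the longitudes: -161.8°, -149.7°, +147.1°.
Eastward gaps between consecutive values (wrapping around): 12.1°, 296.8°, 51.1°.
Largest gap = 296.8° ⇒ minimal covering band is its complement: 360° − 296.8° = 63.2°.
Band runs from +147.1° eastward to -149.7°, crossing the antimeridian.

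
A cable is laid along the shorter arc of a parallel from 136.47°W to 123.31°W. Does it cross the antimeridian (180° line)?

Signed shortest Δλ = ((-123.31 − -136.47 + 180) mod 360) − 180 = 13.16°.
Going east by 13.16° from -136.47° reaches -123.31° without touching 180°.

No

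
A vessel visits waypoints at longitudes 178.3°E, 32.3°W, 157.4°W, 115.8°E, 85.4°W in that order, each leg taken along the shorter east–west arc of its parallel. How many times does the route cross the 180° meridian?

3

Leg 1: +178.3° → -32.3°, shortest Δλ = 149.4° (east) — crosses 180°.
Leg 2: -32.3° → -157.4°, shortest Δλ = -125.1° (west) — does not cross 180°.
Leg 3: -157.4° → +115.8°, shortest Δλ = -86.8° (west) — crosses 180°.
Leg 4: +115.8° → -85.4°, shortest Δλ = 158.8° (east) — crosses 180°.
Total crossings: 3.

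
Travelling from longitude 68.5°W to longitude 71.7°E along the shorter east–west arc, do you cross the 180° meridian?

Signed shortest Δλ = ((71.7 − -68.5 + 180) mod 360) − 180 = 140.2°.
Going east by 140.2° from -68.5° reaches +71.7° without touching 180°.

No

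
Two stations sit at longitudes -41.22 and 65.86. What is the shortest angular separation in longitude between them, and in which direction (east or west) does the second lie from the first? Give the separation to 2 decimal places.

107.08° east

Raw difference: 65.86 − -41.22 = 107.08°.
Normalise into (−180°, 180°]: 107.08° stays 107.08°.
Positive ⇒ the second point lies to the east; separation 107.08°.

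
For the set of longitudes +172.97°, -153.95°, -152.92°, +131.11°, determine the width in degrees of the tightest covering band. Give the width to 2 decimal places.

Sort the longitudes: -153.95°, -152.92°, +131.11°, +172.97°.
Eastward gaps between consecutive values (wrapping around): 1.03°, 284.03°, 41.86°, 33.08°.
Largest gap = 284.03° ⇒ minimal covering band is its complement: 360° − 284.03° = 75.97°.
Band runs from +131.11° eastward to -152.92°, crossing the antimeridian.

75.97°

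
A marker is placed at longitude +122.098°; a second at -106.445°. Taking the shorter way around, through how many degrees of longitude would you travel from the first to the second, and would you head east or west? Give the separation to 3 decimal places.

131.457° east

Raw difference: -106.445 − 122.098 = -228.543°.
Normalise into (−180°, 180°]: -228.543° + 360° = 131.457°.
Positive ⇒ the second point lies to the east; separation 131.457°.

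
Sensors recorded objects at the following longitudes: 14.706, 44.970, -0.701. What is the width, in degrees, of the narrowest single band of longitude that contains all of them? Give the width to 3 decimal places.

Sort the longitudes: -0.701°, +14.706°, +44.970°.
Eastward gaps between consecutive values (wrapping around): 15.407°, 30.264°, 314.329°.
Largest gap = 314.329° ⇒ minimal covering band is its complement: 360° − 314.329° = 45.671°.
Band runs from -0.701° eastward to +44.970°.

45.671°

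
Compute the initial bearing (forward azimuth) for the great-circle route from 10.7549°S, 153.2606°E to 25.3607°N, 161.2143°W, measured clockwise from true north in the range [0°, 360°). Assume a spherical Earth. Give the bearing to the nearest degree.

Δλ = -161.2143 − 153.2606 = -314.4749°; wrapped into (−180°, 180°]: 45.5251°.
θ = atan2( sin Δλ · cos φ₂ , cos φ₁ · sin φ₂ − sin φ₁ · cos φ₂ · cos Δλ )
  = atan2(0.64479, 0.53893) = 50.110° → normalised to [0°, 360°): 50.110°.

50°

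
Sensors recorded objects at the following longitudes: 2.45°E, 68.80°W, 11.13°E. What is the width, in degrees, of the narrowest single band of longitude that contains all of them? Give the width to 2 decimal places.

79.93°

Sort the longitudes: -68.80°, +2.45°, +11.13°.
Eastward gaps between consecutive values (wrapping around): 71.25°, 8.68°, 280.07°.
Largest gap = 280.07° ⇒ minimal covering band is its complement: 360° − 280.07° = 79.93°.
Band runs from -68.80° eastward to +11.13°.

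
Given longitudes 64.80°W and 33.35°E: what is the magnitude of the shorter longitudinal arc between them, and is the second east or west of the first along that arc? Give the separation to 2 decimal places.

98.15° east

Raw difference: 33.35 − -64.80 = 98.15°.
Normalise into (−180°, 180°]: 98.15° stays 98.15°.
Positive ⇒ the second point lies to the east; separation 98.15°.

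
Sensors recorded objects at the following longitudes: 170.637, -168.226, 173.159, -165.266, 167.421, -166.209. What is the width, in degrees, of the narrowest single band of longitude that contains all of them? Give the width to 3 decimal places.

Sort the longitudes: -168.226°, -166.209°, -165.266°, +167.421°, +170.637°, +173.159°.
Eastward gaps between consecutive values (wrapping around): 2.017°, 0.943°, 332.687°, 3.216°, 2.522°, 18.615°.
Largest gap = 332.687° ⇒ minimal covering band is its complement: 360° − 332.687° = 27.313°.
Band runs from +167.421° eastward to -165.266°, crossing the antimeridian.

27.313°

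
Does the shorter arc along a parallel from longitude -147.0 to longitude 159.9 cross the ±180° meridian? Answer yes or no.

Yes

Naïve |159.9 − -147.0| = 306.9° > 180°, so the shorter arc goes the other way round — across 180°.
Signed shortest Δλ = ((159.9 − -147.0 + 180) mod 360) − 180 = -53.1°.
Going west by 53.1° from -147.0° passes through 180° before reaching +159.9°.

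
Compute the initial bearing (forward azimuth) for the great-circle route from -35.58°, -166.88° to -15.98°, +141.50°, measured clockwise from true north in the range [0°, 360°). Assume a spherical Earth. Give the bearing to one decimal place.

279.3°

Δλ = 141.50 − -166.88 = 308.38°; wrapped into (−180°, 180°]: -51.62°.
θ = atan2( sin Δλ · cos φ₂ , cos φ₁ · sin φ₂ − sin φ₁ · cos φ₂ · cos Δλ )
  = atan2(-0.75362, 0.12339) = -80.702° → normalised to [0°, 360°): 279.298°.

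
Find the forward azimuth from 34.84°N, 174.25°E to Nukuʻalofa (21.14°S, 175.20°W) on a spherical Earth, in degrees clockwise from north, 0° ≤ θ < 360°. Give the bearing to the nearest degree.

Δλ = -175.20 − 174.25 = -349.45°; wrapped into (−180°, 180°]: 10.55°.
θ = atan2( sin Δλ · cos φ₂ , cos φ₁ · sin φ₂ − sin φ₁ · cos φ₂ · cos Δλ )
  = atan2(0.17077, -0.81983) = 168.234° → normalised to [0°, 360°): 168.234°.

168°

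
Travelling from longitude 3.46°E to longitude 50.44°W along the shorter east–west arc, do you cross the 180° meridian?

Signed shortest Δλ = ((-50.44 − 3.46 + 180) mod 360) − 180 = -53.9°.
Going west by 53.9° from +3.46° reaches -50.44° without touching 180°.

No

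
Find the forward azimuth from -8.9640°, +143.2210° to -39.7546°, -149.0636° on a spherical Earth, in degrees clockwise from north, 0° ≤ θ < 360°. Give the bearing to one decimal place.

129.5°

Δλ = -149.0636 − 143.2210 = -292.2846°; wrapped into (−180°, 180°]: 67.7154°.
θ = atan2( sin Δλ · cos φ₂ , cos φ₁ · sin φ₂ − sin φ₁ · cos φ₂ · cos Δλ )
  = atan2(0.71137, -0.58627) = 129.493° → normalised to [0°, 360°): 129.493°.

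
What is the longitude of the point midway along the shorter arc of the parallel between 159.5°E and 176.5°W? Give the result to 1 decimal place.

171.5°E

Signed shortest Δλ from +159.5° to -176.5° is +24.0°.
Midpoint longitude = +159.5° + (+24.0°)/2 = +159.5° + 12.0° = +171.5°.
(The naïve average (+159.5 + -176.5)/2 = -8.5° is on the wrong side of the globe.)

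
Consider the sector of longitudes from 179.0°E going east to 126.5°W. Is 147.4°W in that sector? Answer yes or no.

Yes

Band width going east from +179.0° to -126.5°: ((-126.5 − 179.0) mod 360) = 54.5°.
Offset of -147.4° east of the west edge: ((-147.4 − 179.0) mod 360) = 33.6°.
33.6° ≤ 54.5° ⇒ inside.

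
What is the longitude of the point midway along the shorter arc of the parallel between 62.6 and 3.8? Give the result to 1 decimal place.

Signed shortest Δλ from +62.6° to +3.8° is -58.8°.
Midpoint longitude = +62.6° + (-58.8°)/2 = +62.6° − 29.4° = +33.2°.

+33.2°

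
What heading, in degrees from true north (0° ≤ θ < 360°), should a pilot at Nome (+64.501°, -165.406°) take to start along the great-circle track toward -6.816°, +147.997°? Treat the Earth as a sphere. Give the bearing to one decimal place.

227.2°

Δλ = 147.997 − -165.406 = 313.403°; wrapped into (−180°, 180°]: -46.597°.
θ = atan2( sin Δλ · cos φ₂ , cos φ₁ · sin φ₂ − sin φ₁ · cos φ₂ · cos Δλ )
  = atan2(-0.72140, -0.66690) = -132.752° → normalised to [0°, 360°): 227.248°.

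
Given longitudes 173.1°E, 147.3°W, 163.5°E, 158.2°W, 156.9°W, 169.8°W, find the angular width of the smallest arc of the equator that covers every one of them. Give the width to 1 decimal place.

49.2°

Sort the longitudes: -169.8°, -158.2°, -156.9°, -147.3°, +163.5°, +173.1°.
Eastward gaps between consecutive values (wrapping around): 11.6°, 1.3°, 9.6°, 310.8°, 9.6°, 17.1°.
Largest gap = 310.8° ⇒ minimal covering band is its complement: 360° − 310.8° = 49.2°.
Band runs from +163.5° eastward to -147.3°, crossing the antimeridian.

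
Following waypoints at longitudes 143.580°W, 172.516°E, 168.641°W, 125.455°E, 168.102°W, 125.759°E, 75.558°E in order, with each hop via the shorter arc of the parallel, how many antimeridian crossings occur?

5

Leg 1: -143.580° → +172.516°, shortest Δλ = -43.904° (west) — crosses 180°.
Leg 2: +172.516° → -168.641°, shortest Δλ = 18.843° (east) — crosses 180°.
Leg 3: -168.641° → +125.455°, shortest Δλ = -65.904° (west) — crosses 180°.
Leg 4: +125.455° → -168.102°, shortest Δλ = 66.443° (east) — crosses 180°.
Leg 5: -168.102° → +125.759°, shortest Δλ = -66.139° (west) — crosses 180°.
Leg 6: +125.759° → +75.558°, shortest Δλ = -50.201° (west) — does not cross 180°.
Total crossings: 5.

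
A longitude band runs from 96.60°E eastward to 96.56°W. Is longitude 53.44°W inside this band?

No

Band width going east from +96.60° to -96.56°: ((-96.56 − 96.60) mod 360) = 166.84°.
Offset of -53.44° east of the west edge: ((-53.44 − 96.60) mod 360) = 209.96°.
209.96° > 166.84° ⇒ outside.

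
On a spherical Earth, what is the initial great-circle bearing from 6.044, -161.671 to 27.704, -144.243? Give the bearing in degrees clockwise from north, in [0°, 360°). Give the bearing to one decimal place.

35.4°

Δλ = -144.243 − -161.671 = 17.428°.
θ = atan2( sin Δλ · cos φ₂ , cos φ₁ · sin φ₂ − sin φ₁ · cos φ₂ · cos Δλ )
  = atan2(0.26517, 0.37338) = 35.382° → normalised to [0°, 360°): 35.382°.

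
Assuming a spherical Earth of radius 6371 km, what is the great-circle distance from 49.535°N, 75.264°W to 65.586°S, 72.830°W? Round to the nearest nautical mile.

Δλ = -72.830 − -75.264 = 2.434°.
Δφ = -65.586 − 49.535 = -115.121°.
a = sin²(Δφ/2) + cos φ₁ · cos φ₂ · sin²(Δλ/2) = 0.712387.
c = 2·atan2(√a, √(1−a)) = 2.00951 rad → d = 6371·c ≈ 12802.57 km ≈ 6912.84 nmi.

6913 nmi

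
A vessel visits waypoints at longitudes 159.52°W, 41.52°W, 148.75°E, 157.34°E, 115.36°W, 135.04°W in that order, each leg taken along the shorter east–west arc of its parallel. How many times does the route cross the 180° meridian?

2

Leg 1: -159.52° → -41.52°, shortest Δλ = 118.0° (east) — does not cross 180°.
Leg 2: -41.52° → +148.75°, shortest Δλ = -169.73° (west) — crosses 180°.
Leg 3: +148.75° → +157.34°, shortest Δλ = 8.59° (east) — does not cross 180°.
Leg 4: +157.34° → -115.36°, shortest Δλ = 87.3° (east) — crosses 180°.
Leg 5: -115.36° → -135.04°, shortest Δλ = -19.68° (west) — does not cross 180°.
Total crossings: 2.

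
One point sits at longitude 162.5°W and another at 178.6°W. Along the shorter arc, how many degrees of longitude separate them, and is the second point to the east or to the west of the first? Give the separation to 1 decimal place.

16.1° west

Raw difference: -178.6 − -162.5 = -16.1°.
Normalise into (−180°, 180°]: -16.1° stays -16.1°.
Negative ⇒ the second point lies to the west; separation 16.1°.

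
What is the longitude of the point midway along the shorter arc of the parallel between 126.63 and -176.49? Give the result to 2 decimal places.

Signed shortest Δλ from +126.63° to -176.49° is +56.88°.
Midpoint longitude = +126.63° + (+56.88°)/2 = +126.63° + 28.44° = +155.07°.
(The naïve average (+126.63 + -176.49)/2 = -24.93° is on the wrong side of the globe.)

+155.07°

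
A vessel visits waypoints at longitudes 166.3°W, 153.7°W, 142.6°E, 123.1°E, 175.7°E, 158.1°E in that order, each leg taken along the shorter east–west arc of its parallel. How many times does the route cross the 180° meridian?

Leg 1: -166.3° → -153.7°, shortest Δλ = 12.6° (east) — does not cross 180°.
Leg 2: -153.7° → +142.6°, shortest Δλ = -63.7° (west) — crosses 180°.
Leg 3: +142.6° → +123.1°, shortest Δλ = -19.5° (west) — does not cross 180°.
Leg 4: +123.1° → +175.7°, shortest Δλ = 52.6° (east) — does not cross 180°.
Leg 5: +175.7° → +158.1°, shortest Δλ = -17.6° (west) — does not cross 180°.
Total crossings: 1.

1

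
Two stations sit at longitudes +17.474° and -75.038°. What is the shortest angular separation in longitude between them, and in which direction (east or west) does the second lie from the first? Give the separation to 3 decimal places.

92.512° west

Raw difference: -75.038 − 17.474 = -92.512°.
Normalise into (−180°, 180°]: -92.512° stays -92.512°.
Negative ⇒ the second point lies to the west; separation 92.512°.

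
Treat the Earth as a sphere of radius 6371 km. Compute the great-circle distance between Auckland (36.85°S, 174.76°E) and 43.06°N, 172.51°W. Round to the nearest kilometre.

Δλ = -172.51 − 174.76 = -347.27°; wrapped into (−180°, 180°]: 12.73°.
Δφ = 43.06 − -36.85 = 79.91°.
a = sin²(Δφ/2) + cos φ₁ · cos φ₂ · sin²(Δλ/2) = 0.419588.
c = 2·atan2(√a, √(1−a)) = 1.40927 rad → d = 6371·c ≈ 8978.47 km.

8978 km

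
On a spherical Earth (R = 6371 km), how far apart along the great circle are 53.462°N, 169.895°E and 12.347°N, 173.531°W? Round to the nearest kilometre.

4801 km

Δλ = -173.531 − 169.895 = -343.426°; wrapped into (−180°, 180°]: 16.574°.
Δφ = 12.347 − 53.462 = -41.115°.
a = sin²(Δφ/2) + cos φ₁ · cos φ₂ · sin²(Δλ/2) = 0.135386.
c = 2·atan2(√a, √(1−a)) = 0.75360 rad → d = 6371·c ≈ 4801.21 km.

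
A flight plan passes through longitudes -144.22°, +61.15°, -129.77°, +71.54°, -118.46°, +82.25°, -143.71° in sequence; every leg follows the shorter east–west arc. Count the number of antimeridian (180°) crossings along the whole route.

6

Leg 1: -144.22° → +61.15°, shortest Δλ = -154.63° (west) — crosses 180°.
Leg 2: +61.15° → -129.77°, shortest Δλ = 169.08° (east) — crosses 180°.
Leg 3: -129.77° → +71.54°, shortest Δλ = -158.69° (west) — crosses 180°.
Leg 4: +71.54° → -118.46°, shortest Δλ = 170.0° (east) — crosses 180°.
Leg 5: -118.46° → +82.25°, shortest Δλ = -159.29° (west) — crosses 180°.
Leg 6: +82.25° → -143.71°, shortest Δλ = 134.04° (east) — crosses 180°.
Total crossings: 6.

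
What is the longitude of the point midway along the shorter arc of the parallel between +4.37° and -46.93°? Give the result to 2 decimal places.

Signed shortest Δλ from +4.37° to -46.93° is -51.30°.
Midpoint longitude = +4.37° + (-51.30°)/2 = +4.37° − 25.65° = -21.28°.

-21.28°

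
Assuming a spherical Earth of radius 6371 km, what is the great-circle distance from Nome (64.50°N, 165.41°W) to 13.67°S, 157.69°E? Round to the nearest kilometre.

9233 km

Δλ = 157.69 − -165.41 = 323.10°; wrapped into (−180°, 180°]: -36.90°.
Δφ = -13.67 − 64.50 = -78.17°.
a = sin²(Δφ/2) + cos φ₁ · cos φ₂ · sin²(Δλ/2) = 0.439393.
c = 2·atan2(√a, √(1−a)) = 1.44928 rad → d = 6371·c ≈ 9233.39 km.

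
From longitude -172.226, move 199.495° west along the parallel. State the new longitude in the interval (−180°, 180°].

-11.721°

Start at -172.226°; shift −199.495° → -371.721°.
-371.721° lies outside (−180°, 180°]; add 360° → -11.721°.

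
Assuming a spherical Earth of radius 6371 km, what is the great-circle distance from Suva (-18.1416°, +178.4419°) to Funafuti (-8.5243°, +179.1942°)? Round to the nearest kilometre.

1072 km

Δλ = 179.1942 − 178.4419 = 0.7523°.
Δφ = -8.5243 − -18.1416 = 9.6173°.
a = sin²(Δφ/2) + cos φ₁ · cos φ₂ · sin²(Δλ/2) = 0.007068.
c = 2·atan2(√a, √(1−a)) = 0.16834 rad → d = 6371·c ≈ 1072.48 km.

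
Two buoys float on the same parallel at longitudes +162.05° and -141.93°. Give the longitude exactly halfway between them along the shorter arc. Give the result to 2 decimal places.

Signed shortest Δλ from +162.05° to -141.93° is +56.02°.
Midpoint longitude = +162.05° + (+56.02°)/2 = +162.05° + 28.01° = +190.06°.
Normalise into (−180°, 180°]: -169.94°.
(The naïve average (+162.05 + -141.93)/2 = 10.06° is on the wrong side of the globe.)

-169.94°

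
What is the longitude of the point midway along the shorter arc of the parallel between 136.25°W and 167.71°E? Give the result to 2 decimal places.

164.27°W

Signed shortest Δλ from -136.25° to +167.71° is -56.04°.
Midpoint longitude = -136.25° + (-56.04°)/2 = -136.25° − 28.02° = -164.27°.
(The naïve average (-136.25 + +167.71)/2 = 15.73° is on the wrong side of the globe.)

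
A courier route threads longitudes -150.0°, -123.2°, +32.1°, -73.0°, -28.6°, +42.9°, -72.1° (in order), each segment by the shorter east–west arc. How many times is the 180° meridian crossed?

Leg 1: -150.0° → -123.2°, shortest Δλ = 26.8° (east) — does not cross 180°.
Leg 2: -123.2° → +32.1°, shortest Δλ = 155.3° (east) — does not cross 180°.
Leg 3: +32.1° → -73.0°, shortest Δλ = -105.1° (west) — does not cross 180°.
Leg 4: -73.0° → -28.6°, shortest Δλ = 44.4° (east) — does not cross 180°.
Leg 5: -28.6° → +42.9°, shortest Δλ = 71.5° (east) — does not cross 180°.
Leg 6: +42.9° → -72.1°, shortest Δλ = -115.0° (west) — does not cross 180°.
Total crossings: 0.

0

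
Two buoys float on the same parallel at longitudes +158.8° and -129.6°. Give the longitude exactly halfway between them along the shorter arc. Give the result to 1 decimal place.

-165.4°

Signed shortest Δλ from +158.8° to -129.6° is +71.6°.
Midpoint longitude = +158.8° + (+71.6°)/2 = +158.8° + 35.8° = +194.6°.
Normalise into (−180°, 180°]: -165.4°.
(The naïve average (+158.8 + -129.6)/2 = 14.6° is on the wrong side of the globe.)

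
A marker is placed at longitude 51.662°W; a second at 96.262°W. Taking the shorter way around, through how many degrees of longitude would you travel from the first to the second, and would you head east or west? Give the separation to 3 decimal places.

44.600° west

Raw difference: -96.262 − -51.662 = -44.6°.
Normalise into (−180°, 180°]: -44.6° stays -44.6°.
Negative ⇒ the second point lies to the west; separation 44.600°.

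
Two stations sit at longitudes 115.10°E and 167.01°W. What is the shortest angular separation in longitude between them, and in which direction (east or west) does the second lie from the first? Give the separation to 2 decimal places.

Raw difference: -167.01 − 115.10 = -282.11°.
Normalise into (−180°, 180°]: -282.11° + 360° = 77.89°.
Positive ⇒ the second point lies to the east; separation 77.89°.

77.89° east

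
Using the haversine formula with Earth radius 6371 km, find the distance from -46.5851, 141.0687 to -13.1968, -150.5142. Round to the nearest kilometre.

Δλ = -150.5142 − 141.0687 = -291.5829°; wrapped into (−180°, 180°]: 68.4171°.
Δφ = -13.1968 − -46.5851 = 33.3883°.
a = sin²(Δφ/2) + cos φ₁ · cos φ₂ · sin²(Δλ/2) = 0.294015.
c = 2·atan2(√a, √(1−a)) = 1.14618 rad → d = 6371·c ≈ 7302.32 km.

7302 km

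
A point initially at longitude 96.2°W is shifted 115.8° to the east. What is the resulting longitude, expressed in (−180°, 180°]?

19.6°E

Start at -96.2°; shift +115.8° → +19.6°.
+19.6° already lies in (−180°, 180°].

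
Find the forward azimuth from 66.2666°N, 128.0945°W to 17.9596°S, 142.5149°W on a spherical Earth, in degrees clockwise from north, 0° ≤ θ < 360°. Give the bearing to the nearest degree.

Δλ = -142.5149 − -128.0945 = -14.4204°.
θ = atan2( sin Δλ · cos φ₂ , cos φ₁ · sin φ₂ − sin φ₁ · cos φ₂ · cos Δλ )
  = atan2(-0.23690, -0.96749) = -166.241° → normalised to [0°, 360°): 193.759°.

194°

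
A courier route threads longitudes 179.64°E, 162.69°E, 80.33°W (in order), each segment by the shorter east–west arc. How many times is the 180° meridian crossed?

Leg 1: +179.64° → +162.69°, shortest Δλ = -16.95° (west) — does not cross 180°.
Leg 2: +162.69° → -80.33°, shortest Δλ = 116.98° (east) — crosses 180°.
Total crossings: 1.

1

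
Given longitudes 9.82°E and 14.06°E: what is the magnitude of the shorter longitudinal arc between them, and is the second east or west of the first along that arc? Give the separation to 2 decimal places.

4.24° east

Raw difference: 14.06 − 9.82 = 4.24°.
Normalise into (−180°, 180°]: 4.24° stays 4.24°.
Positive ⇒ the second point lies to the east; separation 4.24°.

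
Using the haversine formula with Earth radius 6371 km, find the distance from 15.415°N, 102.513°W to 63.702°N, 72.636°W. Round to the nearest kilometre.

5839 km

Δλ = -72.636 − -102.513 = 29.877°.
Δφ = 63.702 − 15.415 = 48.287°.
a = sin²(Δφ/2) + cos φ₁ · cos φ₂ · sin²(Δλ/2) = 0.195682.
c = 2·atan2(√a, √(1−a)) = 0.91646 rad → d = 6371·c ≈ 5838.74 km.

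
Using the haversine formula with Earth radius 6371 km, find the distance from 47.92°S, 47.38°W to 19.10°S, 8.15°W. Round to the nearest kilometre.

4762 km

Δλ = -8.15 − -47.38 = 39.23°.
Δφ = -19.10 − -47.92 = 28.82°.
a = sin²(Δφ/2) + cos φ₁ · cos φ₂ · sin²(Δλ/2) = 0.133297.
c = 2·atan2(√a, √(1−a)) = 0.74748 rad → d = 6371·c ≈ 4762.17 km.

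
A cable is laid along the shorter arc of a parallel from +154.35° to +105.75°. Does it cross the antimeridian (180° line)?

No

Signed shortest Δλ = ((105.75 − 154.35 + 180) mod 360) − 180 = -48.6°.
Going west by 48.6° from +154.35° reaches +105.75° without touching 180°.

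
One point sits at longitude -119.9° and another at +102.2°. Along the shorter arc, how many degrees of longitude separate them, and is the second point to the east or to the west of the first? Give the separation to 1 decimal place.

Raw difference: 102.2 − -119.9 = 222.1°.
Normalise into (−180°, 180°]: 222.1° − 360° = -137.9°.
Negative ⇒ the second point lies to the west; separation 137.9°.

137.9° west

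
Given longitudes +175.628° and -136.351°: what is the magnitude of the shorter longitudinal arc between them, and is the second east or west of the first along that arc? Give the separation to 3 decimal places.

48.021° east

Raw difference: -136.351 − 175.628 = -311.979°.
Normalise into (−180°, 180°]: -311.979° + 360° = 48.021°.
Positive ⇒ the second point lies to the east; separation 48.021°.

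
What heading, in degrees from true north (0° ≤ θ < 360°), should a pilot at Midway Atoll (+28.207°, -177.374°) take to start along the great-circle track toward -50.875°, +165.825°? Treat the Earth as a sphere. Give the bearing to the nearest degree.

Δλ = 165.825 − -177.374 = 343.199°; wrapped into (−180°, 180°]: -16.801°.
θ = atan2( sin Δλ · cos φ₂ , cos φ₁ · sin φ₂ − sin φ₁ · cos φ₂ · cos Δλ )
  = atan2(-0.18239, -0.96917) = -169.342° → normalised to [0°, 360°): 190.658°.

191°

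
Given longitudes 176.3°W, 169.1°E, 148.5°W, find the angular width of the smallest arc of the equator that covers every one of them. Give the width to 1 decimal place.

Sort the longitudes: -176.3°, -148.5°, +169.1°.
Eastward gaps between consecutive values (wrapping around): 27.8°, 317.6°, 14.6°.
Largest gap = 317.6° ⇒ minimal covering band is its complement: 360° − 317.6° = 42.4°.
Band runs from +169.1° eastward to -148.5°, crossing the antimeridian.

42.4°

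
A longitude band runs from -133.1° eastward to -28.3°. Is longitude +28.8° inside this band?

No

Band width going east from -133.1° to -28.3°: ((-28.3 − -133.1) mod 360) = 104.8°.
Offset of +28.8° east of the west edge: ((28.8 − -133.1) mod 360) = 161.9°.
161.9° > 104.8° ⇒ outside.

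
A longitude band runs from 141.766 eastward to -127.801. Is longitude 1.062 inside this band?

Band width going east from +141.766° to -127.801°: ((-127.801 − 141.766) mod 360) = 90.433°.
Offset of +1.062° east of the west edge: ((1.062 − 141.766) mod 360) = 219.296°.
219.296° > 90.433° ⇒ outside.

No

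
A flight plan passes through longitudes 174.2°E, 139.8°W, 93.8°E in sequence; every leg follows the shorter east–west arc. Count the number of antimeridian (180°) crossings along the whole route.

2

Leg 1: +174.2° → -139.8°, shortest Δλ = 46.0° (east) — crosses 180°.
Leg 2: -139.8° → +93.8°, shortest Δλ = -126.4° (west) — crosses 180°.
Total crossings: 2.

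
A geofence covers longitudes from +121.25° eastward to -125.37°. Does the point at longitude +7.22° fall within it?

No

Band width going east from +121.25° to -125.37°: ((-125.37 − 121.25) mod 360) = 113.38°.
Offset of +7.22° east of the west edge: ((7.22 − 121.25) mod 360) = 245.97°.
245.97° > 113.38° ⇒ outside.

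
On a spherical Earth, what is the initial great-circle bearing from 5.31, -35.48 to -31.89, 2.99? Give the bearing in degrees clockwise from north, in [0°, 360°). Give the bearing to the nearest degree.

138°

Δλ = 2.99 − -35.48 = 38.47°.
θ = atan2( sin Δλ · cos φ₂ , cos φ₁ · sin φ₂ − sin φ₁ · cos φ₂ · cos Δλ )
  = atan2(0.52821, -0.58754) = 138.044° → normalised to [0°, 360°): 138.044°.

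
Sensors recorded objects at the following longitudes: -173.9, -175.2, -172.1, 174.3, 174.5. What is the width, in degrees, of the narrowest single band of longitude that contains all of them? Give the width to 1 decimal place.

13.6°

Sort the longitudes: -175.2°, -173.9°, -172.1°, +174.3°, +174.5°.
Eastward gaps between consecutive values (wrapping around): 1.3°, 1.8°, 346.4°, 0.2°, 10.3°.
Largest gap = 346.4° ⇒ minimal covering band is its complement: 360° − 346.4° = 13.6°.
Band runs from +174.3° eastward to -172.1°, crossing the antimeridian.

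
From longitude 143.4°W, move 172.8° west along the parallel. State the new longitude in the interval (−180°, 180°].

43.8°E

Start at -143.4°; shift −172.8° → -316.2°.
-316.2° lies outside (−180°, 180°]; add 360° → +43.8°.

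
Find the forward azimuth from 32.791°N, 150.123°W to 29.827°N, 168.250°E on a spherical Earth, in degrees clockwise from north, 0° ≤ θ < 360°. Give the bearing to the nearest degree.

277°

Δλ = 168.250 − -150.123 = 318.373°; wrapped into (−180°, 180°]: -41.627°.
θ = atan2( sin Δλ · cos φ₂ , cos φ₁ · sin φ₂ − sin φ₁ · cos φ₂ · cos Δλ )
  = atan2(-0.57628, 0.06693) = -83.375° → normalised to [0°, 360°): 276.625°.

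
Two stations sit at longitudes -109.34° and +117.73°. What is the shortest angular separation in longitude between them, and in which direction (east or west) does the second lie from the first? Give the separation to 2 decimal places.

132.93° west

Raw difference: 117.73 − -109.34 = 227.07°.
Normalise into (−180°, 180°]: 227.07° − 360° = -132.93°.
Negative ⇒ the second point lies to the west; separation 132.93°.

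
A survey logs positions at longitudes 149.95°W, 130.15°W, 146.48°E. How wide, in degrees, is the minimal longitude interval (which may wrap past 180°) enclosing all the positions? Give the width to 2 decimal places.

83.37°

Sort the longitudes: -149.95°, -130.15°, +146.48°.
Eastward gaps between consecutive values (wrapping around): 19.80°, 276.63°, 63.57°.
Largest gap = 276.63° ⇒ minimal covering band is its complement: 360° − 276.63° = 83.37°.
Band runs from +146.48° eastward to -130.15°, crossing the antimeridian.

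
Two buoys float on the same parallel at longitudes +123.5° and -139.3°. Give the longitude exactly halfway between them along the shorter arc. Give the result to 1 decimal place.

+172.1°

Signed shortest Δλ from +123.5° to -139.3° is +97.2°.
Midpoint longitude = +123.5° + (+97.2°)/2 = +123.5° + 48.6° = +172.1°.
(The naïve average (+123.5 + -139.3)/2 = -7.9° is on the wrong side of the globe.)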